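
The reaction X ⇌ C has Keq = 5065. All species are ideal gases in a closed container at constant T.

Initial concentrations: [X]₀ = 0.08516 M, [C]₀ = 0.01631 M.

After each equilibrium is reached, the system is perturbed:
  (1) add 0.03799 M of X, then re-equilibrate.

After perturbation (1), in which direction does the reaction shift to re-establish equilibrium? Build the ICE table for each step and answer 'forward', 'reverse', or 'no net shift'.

Q₀ = 0.1915 vs Keq = 5065 ⇒ Q<K, forward
Step 1:
                  X         C
  I         0.08516   0.01631
  C        -0.08514   0.08514
  E       2.0030e-05    0.1014
  solve Keq expr → x = 0.08514; check Q = 5065
Then add 0.03799 M of X.
Step 2:
                  X         C
  I         0.03801    0.1014
  C        -0.03798   0.03798
  E       2.7529e-05    0.1394
  solve Keq expr → x = 0.03798; check Q = 5065

Direction: forward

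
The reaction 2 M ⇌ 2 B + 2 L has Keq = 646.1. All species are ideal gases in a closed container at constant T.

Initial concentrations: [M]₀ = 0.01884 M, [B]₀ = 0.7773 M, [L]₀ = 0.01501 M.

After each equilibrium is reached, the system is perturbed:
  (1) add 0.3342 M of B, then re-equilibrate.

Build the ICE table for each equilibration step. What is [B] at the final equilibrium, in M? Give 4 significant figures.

[B]_eq = 1.129 M

Q₀ = 0.3835 vs Keq = 646.1 ⇒ Q<K, forward
Step 1:
                   M          B          L
  init       0.01884     0.7773    0.01501
  Δ         -0.01781    0.01781    0.01781
  eq        0.001027     0.7951    0.03282
  solve Keq expr → x = 0.008907; check Q = 646.1
Then add 0.3342 M of B.
Step 2:
                   M          B          L
  init      0.001027      1.129    0.03282
  Δ       4.1270e-04 -4.1270e-04 -4.1270e-04
  eq        0.001439      1.129    0.03241
  solve Keq expr → x = -2.0635e-04; check Q = 646.1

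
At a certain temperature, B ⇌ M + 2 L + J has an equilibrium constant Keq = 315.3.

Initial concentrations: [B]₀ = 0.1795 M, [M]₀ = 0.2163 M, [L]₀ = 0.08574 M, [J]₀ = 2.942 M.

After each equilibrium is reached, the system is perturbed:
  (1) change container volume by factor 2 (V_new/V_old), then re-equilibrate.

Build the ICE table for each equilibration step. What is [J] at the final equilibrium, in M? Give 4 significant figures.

Q₀ = 0.02606 vs Keq = 315.3 ⇒ Q<K, forward
Step 1:
                   B          M          L          J
  init        0.1795     0.2163    0.08574      2.942
  Δ          -0.1787     0.1787     0.3575     0.1787
  eq      7.6802e-04      0.395     0.4432      3.121
  solve Keq expr → x = 0.1787; check Q = 315.3
Then change container volume by factor 2 (V_new/V_old).
Step 2:
                   B          M          L          J
  init    3.8401e-04     0.1975     0.2216       1.56
  Δ       -3.3562e-04 3.3562e-04 6.7125e-04 3.3562e-04
  eq      4.8385e-05     0.1979     0.2223      1.561
  solve Keq expr → x = 3.3562e-04; check Q = 315.3

[J]_eq = 1.561 M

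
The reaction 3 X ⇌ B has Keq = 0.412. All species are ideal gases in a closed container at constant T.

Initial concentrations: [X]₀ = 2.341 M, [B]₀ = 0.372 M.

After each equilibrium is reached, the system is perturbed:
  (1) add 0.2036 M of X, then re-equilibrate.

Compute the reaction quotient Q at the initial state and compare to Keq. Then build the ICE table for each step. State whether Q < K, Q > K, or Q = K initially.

Q₀ = 0.029; Q < K (proceeds forward)

Q₀ = 0.029 vs Keq = 0.412 ⇒ Q<K, forward
Step 1:
                    X           B
  init          2.341       0.372
  Δ            -1.122       0.374
  eq            1.219       0.746
  solve Keq expr → x = 0.374; check Q = 0.412
Then add 0.2036 M of X.
Step 2:
                    X           B
  init          1.422       0.746
  Δ            -0.173     0.05766
  eq            1.249      0.8037
  solve Keq expr → x = 0.05766; check Q = 0.412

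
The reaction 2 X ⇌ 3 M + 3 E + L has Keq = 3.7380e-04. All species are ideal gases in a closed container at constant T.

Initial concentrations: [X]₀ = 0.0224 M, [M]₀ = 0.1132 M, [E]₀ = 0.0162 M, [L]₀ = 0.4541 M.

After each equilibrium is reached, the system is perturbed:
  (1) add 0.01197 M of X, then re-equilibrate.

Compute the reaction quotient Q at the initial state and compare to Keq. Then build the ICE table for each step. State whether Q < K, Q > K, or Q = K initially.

Q₀ = 5.5814e-06; Q < K (proceeds forward)

Q₀ = 5.5814e-06 vs Keq = 3.7380e-04 ⇒ Q<K, forward
Step 1:
                   X          M          E          L
  I           0.0224     0.1132     0.0162     0.4541
  C         -0.01192    0.01788    0.01788   0.005961
  E          0.01048     0.1311    0.03408     0.4601
  solve Keq expr → x = 0.005961; check Q = 3.7380e-04
Then add 0.01197 M of X.
Step 2:
                   X          M          E          L
  I          0.02245     0.1311    0.03408     0.4601
  C        -0.005974   0.008961   0.008961   0.002987
  E          0.01647       0.14    0.04305      0.463
  solve Keq expr → x = 0.002987; check Q = 3.7380e-04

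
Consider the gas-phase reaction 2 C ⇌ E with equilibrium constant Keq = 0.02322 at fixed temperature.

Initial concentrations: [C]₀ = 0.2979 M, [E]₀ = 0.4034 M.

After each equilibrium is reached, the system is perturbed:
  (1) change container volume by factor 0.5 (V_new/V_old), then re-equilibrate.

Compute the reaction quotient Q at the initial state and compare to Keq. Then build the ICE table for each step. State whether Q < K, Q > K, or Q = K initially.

Q₀ = 4.546; Q > K (proceeds reverse)

Q₀ = 4.546 vs Keq = 0.02322 ⇒ Q>K, reverse
Step 1:
                  C         E
  Initial    0.2979    0.4034
  Change     0.7553   -0.3776
  Equil       1.053   0.02576
  solve Keq expr → x = -0.3776; check Q = 0.02322
Then change container volume by factor 0.5 (V_new/V_old).
Step 2:
                  C         E
  Initial     2.106   0.05151
  Change   -0.08646   0.04323
  Equil        2.02   0.09474
  solve Keq expr → x = 0.04323; check Q = 0.02322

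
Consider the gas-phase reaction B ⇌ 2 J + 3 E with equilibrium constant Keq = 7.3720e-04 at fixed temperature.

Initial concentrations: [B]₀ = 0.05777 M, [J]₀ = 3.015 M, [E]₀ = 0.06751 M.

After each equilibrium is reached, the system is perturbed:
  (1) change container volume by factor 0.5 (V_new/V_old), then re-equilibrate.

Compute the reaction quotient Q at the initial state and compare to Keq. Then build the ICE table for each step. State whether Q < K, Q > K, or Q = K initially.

Q₀ = 0.04841 vs Keq = 7.3720e-04 ⇒ Q>K, reverse
Step 1:
                   B          J          E
  I          0.05777      3.015    0.06751
  C           0.0164   -0.03279   -0.04919
  E          0.07417      2.982    0.01832
  solve Keq expr → x = -0.0164; check Q = 7.3720e-04
Then change container volume by factor 0.5 (V_new/V_old).
Step 2:
                   B          J          E
  I           0.1483      5.964    0.03664
  C          0.00728   -0.01456   -0.02184
  E           0.1556       5.95     0.0148
  solve Keq expr → x = -0.00728; check Q = 7.3720e-04

Q₀ = 0.04841; Q > K (proceeds reverse)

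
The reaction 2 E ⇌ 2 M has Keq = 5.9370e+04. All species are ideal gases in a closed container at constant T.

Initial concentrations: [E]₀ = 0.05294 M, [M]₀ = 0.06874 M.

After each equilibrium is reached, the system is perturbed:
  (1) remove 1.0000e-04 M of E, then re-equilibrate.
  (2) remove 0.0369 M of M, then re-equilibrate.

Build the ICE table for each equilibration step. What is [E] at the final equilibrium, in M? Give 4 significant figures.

[E]_eq = 3.4611e-04 M

Q₀ = 1.686 vs Keq = 5.9370e+04 ⇒ Q<K, forward
Step 1:
                  E         M
  I         0.05294   0.06874
  C        -0.05244   0.05244
  E       4.9734e-04    0.1212
  solve Keq expr → x = 0.02622; check Q = 5.9370e+04
Then remove 1.0000e-04 M of E.
Step 2:
                  E         M
  I       3.9734e-04    0.1212
  C       9.9591e-05 -9.9591e-05
  E       4.9694e-04    0.1211
  solve Keq expr → x = -4.9796e-05; check Q = 5.9370e+04
Then remove 0.0369 M of M.
Step 3:
                  E         M
  I       4.9694e-04   0.08418
  C       -1.5082e-04 1.5082e-04
  E       3.4611e-04   0.08433
  solve Keq expr → x = 7.5411e-05; check Q = 5.9370e+04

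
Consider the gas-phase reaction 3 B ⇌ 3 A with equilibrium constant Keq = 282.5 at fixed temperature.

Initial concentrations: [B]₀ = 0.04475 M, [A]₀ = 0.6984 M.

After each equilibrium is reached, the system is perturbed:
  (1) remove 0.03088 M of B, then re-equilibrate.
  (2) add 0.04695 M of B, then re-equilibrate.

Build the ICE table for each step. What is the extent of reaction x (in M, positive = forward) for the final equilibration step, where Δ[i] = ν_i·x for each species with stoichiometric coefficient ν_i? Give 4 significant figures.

Q₀ = 3801 vs Keq = 282.5 ⇒ Q>K, reverse
Step 1:
                    B           A
  init        0.04475      0.6984
  Δ           0.05353    -0.05353
  eq          0.09828      0.6449
  solve Keq expr → x = -0.01784; check Q = 282.5
Then remove 0.03088 M of B.
Step 2:
                    B           A
  init         0.0674      0.6449
  Δ            0.0268     -0.0268
  eq           0.0942      0.6181
  solve Keq expr → x = -0.008932; check Q = 282.5
Then add 0.04695 M of B.
Step 3:
                    B           A
  init         0.1411      0.6181
  Δ          -0.04074     0.04074
  eq           0.1004      0.6588
  solve Keq expr → x = 0.01358; check Q = 282.5

x = 0.01358 M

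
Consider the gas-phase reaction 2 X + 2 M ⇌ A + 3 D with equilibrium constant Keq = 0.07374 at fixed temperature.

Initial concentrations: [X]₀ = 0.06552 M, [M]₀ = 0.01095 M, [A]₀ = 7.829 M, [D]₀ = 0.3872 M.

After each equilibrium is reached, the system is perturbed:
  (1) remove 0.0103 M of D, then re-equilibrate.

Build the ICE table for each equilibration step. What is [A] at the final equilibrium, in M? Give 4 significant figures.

Q₀ = 8.8295e+05 vs Keq = 0.07374 ⇒ Q>K, reverse
Step 1:
                    X           M           A           D
  Initial     0.06552     0.01095       7.829      0.3872
  Change       0.2334      0.2334     -0.1167     -0.3501
  Equil        0.2989      0.2444       7.712     0.03709
  solve Keq expr → x = -0.1167; check Q = 0.07374
Then remove 0.0103 M of D.
Step 2:
                    X           M           A           D
  Initial      0.2989      0.2444       7.712     0.02679
  Change    -0.006116   -0.006116    0.003058    0.009175
  Equil        0.2928      0.2382       7.715     0.03596
  solve Keq expr → x = 0.003058; check Q = 0.07374

[A]_eq = 7.715 M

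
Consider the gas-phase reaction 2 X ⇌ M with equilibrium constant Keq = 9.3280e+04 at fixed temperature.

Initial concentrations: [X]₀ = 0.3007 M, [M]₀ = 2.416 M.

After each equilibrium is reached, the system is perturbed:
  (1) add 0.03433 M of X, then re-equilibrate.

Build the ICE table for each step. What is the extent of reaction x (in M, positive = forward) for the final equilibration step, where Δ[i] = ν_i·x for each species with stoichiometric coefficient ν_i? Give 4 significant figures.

Q₀ = 26.72 vs Keq = 9.3280e+04 ⇒ Q<K, forward
Step 1:
                   X          M
  init        0.3007      2.416
  Δ          -0.2955     0.1477
  eq        0.005243      2.564
  solve Keq expr → x = 0.1477; check Q = 9.3280e+04
Then add 0.03433 M of X.
Step 2:
                   X          M
  init       0.03957      2.564
  Δ         -0.03431    0.01716
  eq         0.00526      2.581
  solve Keq expr → x = 0.01716; check Q = 9.3280e+04

x = 0.01716 M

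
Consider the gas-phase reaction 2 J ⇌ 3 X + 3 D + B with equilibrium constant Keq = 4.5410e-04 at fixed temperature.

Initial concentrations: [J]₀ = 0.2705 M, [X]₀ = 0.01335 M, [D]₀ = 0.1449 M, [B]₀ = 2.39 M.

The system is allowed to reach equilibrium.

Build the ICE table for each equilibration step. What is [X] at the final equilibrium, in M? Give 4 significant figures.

[X]_eq = 0.09252 M

Q₀ = 2.3644e-07 vs Keq = 4.5410e-04 ⇒ Q<K, forward
Step 1:
                  J         X         D         B
  Initial    0.2705   0.01335    0.1449      2.39
  Change   -0.05278   0.07917   0.07917   0.02639
  Equil      0.2177   0.09252    0.2241     2.416
  solve Keq expr → x = 0.02639; check Q = 4.5410e-04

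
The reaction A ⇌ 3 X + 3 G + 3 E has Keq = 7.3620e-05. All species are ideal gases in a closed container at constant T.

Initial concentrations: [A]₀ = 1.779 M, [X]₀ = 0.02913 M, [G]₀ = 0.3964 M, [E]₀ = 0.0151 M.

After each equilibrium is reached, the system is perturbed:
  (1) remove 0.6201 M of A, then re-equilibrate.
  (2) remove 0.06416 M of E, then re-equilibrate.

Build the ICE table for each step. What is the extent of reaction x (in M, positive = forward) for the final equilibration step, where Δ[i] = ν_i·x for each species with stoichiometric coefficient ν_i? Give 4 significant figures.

x = 0.009623 M

Q₀ = 2.9797e-12 vs Keq = 7.3620e-05 ⇒ Q<K, forward
Step 1:
                    A           X           G           E
  init          1.779     0.02913      0.3964      0.0151
  Δ          -0.08498      0.2549      0.2549      0.2549
  eq            1.694      0.2841      0.6513        0.27
  solve Keq expr → x = 0.08498; check Q = 7.3620e-05
Then remove 0.6201 M of A.
Step 2:
                    A           X           G           E
  init          1.074      0.2841      0.6513        0.27
  Δ           0.00556    -0.01668    -0.01668    -0.01668
  eq            1.079      0.2674      0.6347      0.2534
  solve Keq expr → x = -0.00556; check Q = 7.3620e-05
Then remove 0.06416 M of E.
Step 3:
                    A           X           G           E
  init          1.079      0.2674      0.6347      0.1892
  Δ         -0.009623     0.02887     0.02887     0.02887
  eq             1.07      0.2963      0.6635      0.2181
  solve Keq expr → x = 0.009623; check Q = 7.3620e-05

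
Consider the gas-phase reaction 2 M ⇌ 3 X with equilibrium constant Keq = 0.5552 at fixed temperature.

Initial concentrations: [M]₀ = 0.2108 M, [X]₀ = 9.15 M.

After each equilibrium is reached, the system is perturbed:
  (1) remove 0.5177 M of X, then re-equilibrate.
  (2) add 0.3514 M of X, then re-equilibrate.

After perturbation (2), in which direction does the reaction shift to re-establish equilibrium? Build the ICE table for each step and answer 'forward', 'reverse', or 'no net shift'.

Q₀ = 1.7239e+04 vs Keq = 0.5552 ⇒ Q>K, reverse
Step 1:
                   M          X
  Initial     0.2108       9.15
  Change       4.549     -6.824
  Equil         4.76      2.326
  solve Keq expr → x = -2.275; check Q = 0.5552
Then remove 0.5177 M of X.
Step 2:
                   M          X
  Initial       4.76      1.808
  Change      -0.283     0.4246
  Equil        4.477      2.233
  solve Keq expr → x = 0.1415; check Q = 0.5552
Then add 0.3514 M of X.
Step 3:
                   M          X
  Initial      4.477      2.584
  Change       0.192     -0.288
  Equil        4.669      2.296
  solve Keq expr → x = -0.096; check Q = 0.5552

Direction: reverse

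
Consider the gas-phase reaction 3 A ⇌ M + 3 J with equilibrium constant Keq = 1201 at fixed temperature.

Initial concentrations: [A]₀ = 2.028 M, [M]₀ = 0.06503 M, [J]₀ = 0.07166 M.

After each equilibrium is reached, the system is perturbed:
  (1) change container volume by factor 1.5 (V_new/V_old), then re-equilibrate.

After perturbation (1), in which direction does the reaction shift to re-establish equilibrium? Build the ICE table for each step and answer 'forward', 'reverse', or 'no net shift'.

Direction: forward

Q₀ = 2.8691e-06 vs Keq = 1201 ⇒ Q<K, forward
Step 1:
                  A         M         J
  init        2.028   0.06503   0.07166
  Δ          -1.867    0.6223     1.867
  eq          0.161    0.6874     1.939
  solve Keq expr → x = 0.6223; check Q = 1201
Then change container volume by factor 1.5 (V_new/V_old).
Step 2:
                  A         M         J
  init       0.1073    0.4583     1.292
  Δ        -0.01238  0.004128   0.01238
  eq        0.09492    0.4624     1.305
  solve Keq expr → x = 0.004128; check Q = 1201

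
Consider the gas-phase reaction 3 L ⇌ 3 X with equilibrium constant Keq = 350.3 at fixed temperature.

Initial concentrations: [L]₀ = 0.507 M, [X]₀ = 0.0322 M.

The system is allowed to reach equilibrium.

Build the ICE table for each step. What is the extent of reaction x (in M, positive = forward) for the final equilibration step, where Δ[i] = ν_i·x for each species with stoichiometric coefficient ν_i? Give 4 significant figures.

x = 0.1467 M

Q₀ = 2.5618e-04 vs Keq = 350.3 ⇒ Q<K, forward
Step 1:
                   L          X
  I            0.507     0.0322
  C            -0.44       0.44
  E          0.06699     0.4722
  solve Keq expr → x = 0.1467; check Q = 350.3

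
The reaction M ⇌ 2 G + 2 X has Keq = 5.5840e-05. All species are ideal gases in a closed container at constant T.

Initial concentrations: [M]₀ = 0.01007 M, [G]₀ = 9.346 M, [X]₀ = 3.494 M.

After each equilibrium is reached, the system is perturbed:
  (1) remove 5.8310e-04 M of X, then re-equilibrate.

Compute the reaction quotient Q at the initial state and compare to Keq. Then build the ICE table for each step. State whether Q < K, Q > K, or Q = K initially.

Q₀ = 1.0589e+05; Q > K (proceeds reverse)

Q₀ = 1.0589e+05 vs Keq = 5.5840e-05 ⇒ Q>K, reverse
Step 1:
                    M           G           X
  Initial     0.01007       9.346       3.494
  Change        1.746      -3.492      -3.492
  Equil         1.756       5.854    0.001692
  solve Keq expr → x = -1.746; check Q = 5.5840e-05
Then remove 5.8310e-04 M of X.
Step 2:
                    M           G           X
  Initial       1.756       5.854    0.001109
  Change  -2.9140e-04  5.8279e-04  5.8279e-04
  Equil         1.756       5.854    0.001691
  solve Keq expr → x = 2.9140e-04; check Q = 5.5840e-05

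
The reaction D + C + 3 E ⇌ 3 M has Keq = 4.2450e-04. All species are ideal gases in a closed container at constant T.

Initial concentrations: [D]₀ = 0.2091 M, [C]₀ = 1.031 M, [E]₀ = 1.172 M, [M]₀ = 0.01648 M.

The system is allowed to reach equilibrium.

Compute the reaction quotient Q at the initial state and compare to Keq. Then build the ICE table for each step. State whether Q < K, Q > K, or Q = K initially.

Q₀ = 1.2897e-05 vs Keq = 4.2450e-04 ⇒ Q<K, forward
Step 1:
                    D           C           E           M
  I            0.2091       1.031       1.172     0.01648
  C          -0.01123    -0.01123     -0.0337      0.0337
  E            0.1979        1.02       1.138     0.05018
  solve Keq expr → x = 0.01123; check Q = 4.2450e-04

Q₀ = 1.2897e-05; Q < K (proceeds forward)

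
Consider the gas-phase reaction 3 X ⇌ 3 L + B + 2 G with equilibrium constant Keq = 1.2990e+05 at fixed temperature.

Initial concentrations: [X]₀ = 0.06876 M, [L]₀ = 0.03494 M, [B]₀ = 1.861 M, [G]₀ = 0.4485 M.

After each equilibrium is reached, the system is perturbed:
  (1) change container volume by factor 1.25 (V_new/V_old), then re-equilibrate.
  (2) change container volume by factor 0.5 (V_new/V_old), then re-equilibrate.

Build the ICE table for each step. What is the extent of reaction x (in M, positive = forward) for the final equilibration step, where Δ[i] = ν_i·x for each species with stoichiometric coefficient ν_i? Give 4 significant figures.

x = -6.4834e-04 M

Q₀ = 0.04912 vs Keq = 1.2990e+05 ⇒ Q<K, forward
Step 1:
                   X          L          B          G
  init       0.06876    0.03494      1.861     0.4485
  Δ          -0.0672     0.0672     0.0224     0.0448
  eq        0.001555     0.1021      1.883     0.4933
  solve Keq expr → x = 0.0224; check Q = 1.2990e+05
Then change container volume by factor 1.25 (V_new/V_old).
Step 2:
                   X          L          B          G
  init      0.001244    0.08172      1.507     0.3946
  Δ       -2.4552e-04 2.4552e-04 8.1840e-05 1.6368e-04
  eq      9.9850e-04    0.08196      1.507     0.3948
  solve Keq expr → x = 8.1840e-05; check Q = 1.2990e+05
Then change container volume by factor 0.5 (V_new/V_old).
Step 3:
                   X          L          B          G
  init      0.001997     0.1639      3.014     0.7896
  Δ         0.001945  -0.001945 -6.4834e-04  -0.001297
  eq        0.003942      0.162      3.013     0.7883
  solve Keq expr → x = -6.4834e-04; check Q = 1.2990e+05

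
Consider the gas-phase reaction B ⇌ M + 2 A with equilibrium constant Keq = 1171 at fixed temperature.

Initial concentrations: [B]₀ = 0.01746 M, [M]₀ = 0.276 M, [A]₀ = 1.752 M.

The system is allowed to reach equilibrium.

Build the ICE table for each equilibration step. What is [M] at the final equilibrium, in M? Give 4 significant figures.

[M]_eq = 0.2927 M

Q₀ = 48.52 vs Keq = 1171 ⇒ Q<K, forward
Step 1:
                  B         M         A
  Initial   0.01746     0.276     1.752
  Change   -0.01666   0.01666   0.03333
  Equil   7.9661e-04    0.2927     1.785
  solve Keq expr → x = 0.01666; check Q = 1171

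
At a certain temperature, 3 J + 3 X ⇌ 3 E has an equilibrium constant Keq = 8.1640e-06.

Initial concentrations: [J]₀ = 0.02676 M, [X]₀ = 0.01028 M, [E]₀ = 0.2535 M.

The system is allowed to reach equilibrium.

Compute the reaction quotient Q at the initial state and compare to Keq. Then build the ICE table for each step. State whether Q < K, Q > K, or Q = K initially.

Q₀ = 7.8252e+08; Q > K (proceeds reverse)

Q₀ = 7.8252e+08 vs Keq = 8.1640e-06 ⇒ Q>K, reverse
Step 1:
                    J           X           E
  init        0.02676     0.01028      0.2535
  Δ             0.252       0.252      -0.252
  eq           0.2788      0.2623    0.001472
  solve Keq expr → x = -0.08401; check Q = 8.1640e-06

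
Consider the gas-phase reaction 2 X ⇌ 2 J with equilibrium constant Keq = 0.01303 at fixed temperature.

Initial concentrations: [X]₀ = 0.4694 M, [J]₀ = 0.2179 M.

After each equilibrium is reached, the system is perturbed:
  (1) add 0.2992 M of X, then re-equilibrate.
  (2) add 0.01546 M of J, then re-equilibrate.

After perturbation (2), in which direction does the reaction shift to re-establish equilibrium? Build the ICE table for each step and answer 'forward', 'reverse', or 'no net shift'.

Q₀ = 0.2155 vs Keq = 0.01303 ⇒ Q>K, reverse
Step 1:
                  X         J
  Initial    0.4694    0.2179
  Change     0.1475   -0.1475
  Equil      0.6169   0.07042
  solve Keq expr → x = -0.07374; check Q = 0.01303
Then add 0.2992 M of X.
Step 2:
                  X         J
  Initial    0.9161   0.07042
  Change   -0.03065   0.03065
  Equil      0.8854    0.1011
  solve Keq expr → x = 0.01533; check Q = 0.01303
Then add 0.01546 M of J.
Step 3:
                  X         J
  Initial    0.8854    0.1165
  Change    0.01388  -0.01388
  Equil      0.8993    0.1027
  solve Keq expr → x = -0.006938; check Q = 0.01303

Direction: reverse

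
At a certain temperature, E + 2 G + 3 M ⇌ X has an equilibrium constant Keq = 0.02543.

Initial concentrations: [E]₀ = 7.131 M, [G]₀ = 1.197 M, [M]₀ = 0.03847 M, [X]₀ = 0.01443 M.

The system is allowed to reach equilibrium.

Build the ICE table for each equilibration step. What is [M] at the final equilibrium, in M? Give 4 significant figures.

Q₀ = 24.81 vs Keq = 0.02543 ⇒ Q>K, reverse
Step 1:
                   E          G          M          X
  I            7.131      1.197    0.03847    0.01443
  C          0.01428    0.02857    0.04285   -0.01428
  E            7.145      1.226    0.08132 1.4677e-04
  solve Keq expr → x = -0.01428; check Q = 0.02543

[M]_eq = 0.08132 M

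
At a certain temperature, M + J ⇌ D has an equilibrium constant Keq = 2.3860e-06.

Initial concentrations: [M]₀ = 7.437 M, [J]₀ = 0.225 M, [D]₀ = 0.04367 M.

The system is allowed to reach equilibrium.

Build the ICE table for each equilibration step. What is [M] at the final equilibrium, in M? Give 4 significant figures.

[M]_eq = 7.481 M

Q₀ = 0.0261 vs Keq = 2.3860e-06 ⇒ Q>K, reverse
Step 1:
                    M           J           D
  Initial       7.437       0.225     0.04367
  Change      0.04367     0.04367    -0.04367
  Equil         7.481      0.2687  4.7954e-06
  solve Keq expr → x = -0.04367; check Q = 2.3860e-06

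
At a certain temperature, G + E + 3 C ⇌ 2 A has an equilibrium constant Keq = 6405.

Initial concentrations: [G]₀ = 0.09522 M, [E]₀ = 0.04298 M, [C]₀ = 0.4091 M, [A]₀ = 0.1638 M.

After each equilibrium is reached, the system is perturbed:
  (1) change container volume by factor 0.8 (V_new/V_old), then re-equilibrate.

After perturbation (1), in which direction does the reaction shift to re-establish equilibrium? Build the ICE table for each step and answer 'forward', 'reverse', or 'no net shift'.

Q₀ = 95.75 vs Keq = 6405 ⇒ Q<K, forward
Step 1:
                    G           E           C           A
  Initial     0.09522     0.04298      0.4091      0.1638
  Change     -0.03719    -0.03719     -0.1116     0.07437
  Equil       0.05803    0.005794      0.2975      0.2382
  solve Keq expr → x = 0.03719; check Q = 6405
Then change container volume by factor 0.8 (V_new/V_old).
Step 2:
                    G           E           C           A
  Initial     0.07254    0.007242      0.3719      0.2977
  Change    -0.002926   -0.002926   -0.008779    0.005853
  Equil       0.06962    0.004316      0.3631      0.3036
  solve Keq expr → x = 0.002926; check Q = 6405

Direction: forward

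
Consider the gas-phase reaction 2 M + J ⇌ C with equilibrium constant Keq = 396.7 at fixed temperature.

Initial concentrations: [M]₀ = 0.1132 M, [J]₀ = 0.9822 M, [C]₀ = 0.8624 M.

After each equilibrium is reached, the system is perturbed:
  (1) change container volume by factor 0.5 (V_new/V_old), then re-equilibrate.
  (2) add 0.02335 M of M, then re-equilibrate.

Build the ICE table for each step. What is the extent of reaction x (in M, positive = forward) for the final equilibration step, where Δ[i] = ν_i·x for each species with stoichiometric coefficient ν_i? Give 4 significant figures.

x = 0.01152 M

Q₀ = 68.52 vs Keq = 396.7 ⇒ Q<K, forward
Step 1:
                  M         J         C
  Initial    0.1132    0.9822    0.8624
  Change   -0.06448  -0.03224   0.03224
  Equil     0.04872      0.95    0.8946
  solve Keq expr → x = 0.03224; check Q = 396.7
Then change container volume by factor 0.5 (V_new/V_old).
Step 2:
                  M         J         C
  Initial   0.09745       1.9     1.789
  Change   -0.04808  -0.02404   0.02404
  Equil     0.04936     1.876     1.813
  solve Keq expr → x = 0.02404; check Q = 396.7
Then add 0.02335 M of M.
Step 3:
                  M         J         C
  Initial   0.07271     1.876     1.813
  Change   -0.02304  -0.01152   0.01152
  Equil     0.04967     1.864     1.825
  solve Keq expr → x = 0.01152; check Q = 396.7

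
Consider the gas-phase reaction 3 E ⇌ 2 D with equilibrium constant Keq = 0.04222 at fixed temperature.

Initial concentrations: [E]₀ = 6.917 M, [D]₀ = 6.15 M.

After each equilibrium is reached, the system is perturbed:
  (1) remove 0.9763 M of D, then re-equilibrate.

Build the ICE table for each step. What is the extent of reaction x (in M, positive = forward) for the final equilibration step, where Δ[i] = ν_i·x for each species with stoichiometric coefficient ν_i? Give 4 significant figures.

x = 0.2102 M

Q₀ = 0.1143 vs Keq = 0.04222 ⇒ Q>K, reverse
Step 1:
                  E         D
  Initial     6.917      6.15
  Change      1.585    -1.056
  Equil       8.502     5.094
  solve Keq expr → x = -0.5282; check Q = 0.04222
Then remove 0.9763 M of D.
Step 2:
                  E         D
  Initial     8.502     4.117
  Change    -0.6305    0.4203
  Equil       7.871     4.538
  solve Keq expr → x = 0.2102; check Q = 0.04222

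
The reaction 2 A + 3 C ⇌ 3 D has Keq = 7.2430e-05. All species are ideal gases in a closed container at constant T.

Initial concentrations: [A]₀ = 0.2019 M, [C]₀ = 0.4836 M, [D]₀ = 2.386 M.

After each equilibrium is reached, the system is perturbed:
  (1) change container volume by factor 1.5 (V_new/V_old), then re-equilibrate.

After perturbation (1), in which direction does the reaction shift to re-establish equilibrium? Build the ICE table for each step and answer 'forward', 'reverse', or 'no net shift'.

Direction: reverse

Q₀ = 2946 vs Keq = 7.2430e-05 ⇒ Q>K, reverse
Step 1:
                  A         C         D
  Initial    0.2019    0.4836     2.386
  Change      1.484     2.226    -2.226
  Equil       1.686      2.71      0.16
  solve Keq expr → x = -0.742; check Q = 7.2430e-05
Then change container volume by factor 1.5 (V_new/V_old).
Step 2:
                  A         C         D
  Initial     1.124     1.806    0.1067
  Change    0.01563   0.02344  -0.02344
  Equil        1.14      1.83   0.08322
  solve Keq expr → x = -0.007815; check Q = 7.2430e-05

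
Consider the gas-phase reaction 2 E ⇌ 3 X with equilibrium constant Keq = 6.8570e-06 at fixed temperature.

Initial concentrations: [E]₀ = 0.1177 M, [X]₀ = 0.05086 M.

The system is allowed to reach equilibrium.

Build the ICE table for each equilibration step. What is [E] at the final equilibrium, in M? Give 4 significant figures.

[E]_eq = 0.1481 M

Q₀ = 0.009497 vs Keq = 6.8570e-06 ⇒ Q>K, reverse
Step 1:
                   E          X
  Initial     0.1177    0.05086
  Change     0.03036   -0.04554
  Equil       0.1481   0.005317
  solve Keq expr → x = -0.01518; check Q = 6.8570e-06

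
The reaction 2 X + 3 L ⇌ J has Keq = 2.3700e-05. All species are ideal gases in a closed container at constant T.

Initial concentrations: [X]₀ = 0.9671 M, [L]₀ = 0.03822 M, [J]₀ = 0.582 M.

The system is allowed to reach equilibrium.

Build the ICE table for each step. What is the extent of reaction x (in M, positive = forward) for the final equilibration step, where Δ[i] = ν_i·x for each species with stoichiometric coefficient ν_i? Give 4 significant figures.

Q₀ = 1.1146e+04 vs Keq = 2.3700e-05 ⇒ Q>K, reverse
Step 1:
                    X           L           J
  I            0.9671     0.03822       0.582
  C             1.163       1.744     -0.5814
  E              2.13       1.782  6.0879e-04
  solve Keq expr → x = -0.5814; check Q = 2.3700e-05

x = -0.5814 M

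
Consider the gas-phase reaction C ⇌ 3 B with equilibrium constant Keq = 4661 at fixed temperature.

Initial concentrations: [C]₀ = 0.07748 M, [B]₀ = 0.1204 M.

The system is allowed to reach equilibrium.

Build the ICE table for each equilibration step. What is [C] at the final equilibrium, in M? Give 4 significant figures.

Q₀ = 0.02253 vs Keq = 4661 ⇒ Q<K, forward
Step 1:
                    C           B
  init        0.07748      0.1204
  Δ          -0.07747      0.2324
  eq       9.4221e-06      0.3528
  solve Keq expr → x = 0.07747; check Q = 4661

[C]_eq = 9.4221e-06 M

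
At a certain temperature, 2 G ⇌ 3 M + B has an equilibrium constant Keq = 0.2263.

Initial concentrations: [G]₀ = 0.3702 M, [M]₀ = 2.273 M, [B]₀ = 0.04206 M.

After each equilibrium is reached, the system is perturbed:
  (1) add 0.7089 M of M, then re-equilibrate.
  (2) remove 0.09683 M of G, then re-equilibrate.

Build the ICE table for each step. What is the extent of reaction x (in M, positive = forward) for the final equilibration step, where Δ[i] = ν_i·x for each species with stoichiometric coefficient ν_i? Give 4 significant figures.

x = -7.3887e-04 M

Q₀ = 3.604 vs Keq = 0.2263 ⇒ Q>K, reverse
Step 1:
                    G           M           B
  init         0.3702       2.273     0.04206
  Δ           0.07521     -0.1128    -0.03761
  eq           0.4454        2.16    0.004454
  solve Keq expr → x = -0.03761; check Q = 0.2263
Then add 0.7089 M of M.
Step 2:
                    G           M           B
  init         0.4454       2.869    0.004454
  Δ           0.00499   -0.007484   -0.002495
  eq           0.4504       2.862    0.001959
  solve Keq expr → x = -0.002495; check Q = 0.2263
Then remove 0.09683 M of G.
Step 3:
                    G           M           B
  init         0.3536       2.862    0.001959
  Δ          0.001478   -0.002217 -7.3887e-04
  eq            0.355       2.859     0.00122
  solve Keq expr → x = -7.3887e-04; check Q = 0.2263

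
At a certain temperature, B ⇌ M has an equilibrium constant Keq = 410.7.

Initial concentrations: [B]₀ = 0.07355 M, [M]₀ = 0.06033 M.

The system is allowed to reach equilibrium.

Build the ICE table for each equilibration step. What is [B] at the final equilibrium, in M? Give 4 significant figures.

[B]_eq = 3.2519e-04 M

Q₀ = 0.8203 vs Keq = 410.7 ⇒ Q<K, forward
Step 1:
                  B         M
  I         0.07355   0.06033
  C        -0.07322   0.07322
  E       3.2519e-04    0.1336
  solve Keq expr → x = 0.07322; check Q = 410.7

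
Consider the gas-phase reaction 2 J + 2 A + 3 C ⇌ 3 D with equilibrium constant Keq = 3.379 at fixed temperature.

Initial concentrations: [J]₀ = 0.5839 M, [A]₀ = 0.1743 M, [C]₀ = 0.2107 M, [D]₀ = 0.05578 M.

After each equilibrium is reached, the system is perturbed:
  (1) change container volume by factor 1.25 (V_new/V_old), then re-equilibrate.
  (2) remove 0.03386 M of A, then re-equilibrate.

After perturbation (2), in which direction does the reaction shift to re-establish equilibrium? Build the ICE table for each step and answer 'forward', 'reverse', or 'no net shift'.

Direction: reverse

Q₀ = 1.791 vs Keq = 3.379 ⇒ Q<K, forward
Step 1:
                    J           A           C           D
  init         0.5839      0.1743      0.2107     0.05578
  Δ         -0.005667   -0.005667     -0.0085      0.0085
  eq           0.5782      0.1686      0.2022     0.06428
  solve Keq expr → x = 0.002833; check Q = 3.379
Then change container volume by factor 1.25 (V_new/V_old).
Step 2:
                    J           A           C           D
  init         0.4626      0.1349      0.1618     0.05142
  Δ          0.006265    0.006265    0.009398   -0.009398
  eq           0.4689      0.1412      0.1712     0.04203
  solve Keq expr → x = -0.003133; check Q = 3.379
Then remove 0.03386 M of A.
Step 3:
                    J           A           C           D
  init         0.4689      0.1073      0.1712     0.04203
  Δ          0.003373    0.003373     0.00506    -0.00506
  eq           0.4722      0.1107      0.1762     0.03697
  solve Keq expr → x = -0.001687; check Q = 3.379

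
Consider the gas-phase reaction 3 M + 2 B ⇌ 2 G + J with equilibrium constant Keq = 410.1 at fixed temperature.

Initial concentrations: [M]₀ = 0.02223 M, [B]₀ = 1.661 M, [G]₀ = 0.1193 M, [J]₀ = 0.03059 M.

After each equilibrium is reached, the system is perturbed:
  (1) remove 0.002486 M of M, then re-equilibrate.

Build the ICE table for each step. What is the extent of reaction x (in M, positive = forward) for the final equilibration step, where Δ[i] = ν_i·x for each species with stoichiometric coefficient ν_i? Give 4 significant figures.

Q₀ = 14.36 vs Keq = 410.1 ⇒ Q<K, forward
Step 1:
                   M          B          G          J
  Initial    0.02223      1.661     0.1193    0.03059
  Change    -0.01417  -0.009448   0.009448   0.004724
  Equil     0.008058      1.652     0.1287    0.03531
  solve Keq expr → x = 0.004724; check Q = 410.1
Then remove 0.002486 M of M.
Step 2:
                   M          B          G          J
  Initial   0.005572      1.652     0.1287    0.03531
  Change    0.002356    0.00157   -0.00157 -7.8521e-04
  Equil     0.007928      1.653     0.1272    0.03453
  solve Keq expr → x = -7.8521e-04; check Q = 410.1

x = -7.8521e-04 M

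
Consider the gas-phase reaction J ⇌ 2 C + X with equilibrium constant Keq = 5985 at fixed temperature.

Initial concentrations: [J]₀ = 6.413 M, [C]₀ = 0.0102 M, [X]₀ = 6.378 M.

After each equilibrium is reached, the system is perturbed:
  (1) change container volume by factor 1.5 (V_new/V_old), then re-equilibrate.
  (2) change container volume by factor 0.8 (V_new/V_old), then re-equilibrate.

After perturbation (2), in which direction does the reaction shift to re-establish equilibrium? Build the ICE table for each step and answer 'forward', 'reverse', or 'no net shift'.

Direction: reverse

Q₀ = 1.0347e-04 vs Keq = 5985 ⇒ Q<K, forward
Step 1:
                  J         C         X
  init        6.413    0.0102     6.378
  Δ          -6.102      12.2     6.102
  eq         0.3111     12.21     12.48
  solve Keq expr → x = 6.102; check Q = 5985
Then change container volume by factor 1.5 (V_new/V_old).
Step 2:
                  J         C         X
  init       0.2074     8.143      8.32
  Δ         -0.1089    0.2179    0.1089
  eq        0.09844     8.361     8.429
  solve Keq expr → x = 0.1089; check Q = 5985
Then change container volume by factor 0.8 (V_new/V_old).
Step 3:
                  J         C         X
  init       0.1231     10.45     10.54
  Δ         0.06345   -0.1269  -0.06345
  eq         0.1865     10.32     10.47
  solve Keq expr → x = -0.06345; check Q = 5985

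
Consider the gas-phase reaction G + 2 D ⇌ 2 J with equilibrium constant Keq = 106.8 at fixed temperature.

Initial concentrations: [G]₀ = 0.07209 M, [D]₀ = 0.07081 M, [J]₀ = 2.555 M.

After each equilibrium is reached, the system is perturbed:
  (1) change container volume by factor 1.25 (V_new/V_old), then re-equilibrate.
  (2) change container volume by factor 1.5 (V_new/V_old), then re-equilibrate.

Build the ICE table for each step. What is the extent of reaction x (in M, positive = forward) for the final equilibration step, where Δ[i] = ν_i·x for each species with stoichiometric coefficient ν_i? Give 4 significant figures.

Q₀ = 1.8060e+04 vs Keq = 106.8 ⇒ Q>K, reverse
Step 1:
                   G          D          J
  Initial    0.07209    0.07081      2.555
  Change      0.1776     0.3552    -0.3552
  Equil       0.2497      0.426        2.2
  solve Keq expr → x = -0.1776; check Q = 106.8
Then change container volume by factor 1.25 (V_new/V_old).
Step 2:
                   G          D          J
  Initial     0.1997     0.3408       1.76
  Change     0.01207    0.02414   -0.02414
  Equil       0.2118     0.3649      1.736
  solve Keq expr → x = -0.01207; check Q = 106.8
Then change container volume by factor 1.5 (V_new/V_old).
Step 3:
                   G          D          J
  Initial     0.1412     0.2433      1.157
  Change     0.01579    0.03158   -0.03158
  Equil        0.157     0.2749      1.126
  solve Keq expr → x = -0.01579; check Q = 106.8

x = -0.01579 M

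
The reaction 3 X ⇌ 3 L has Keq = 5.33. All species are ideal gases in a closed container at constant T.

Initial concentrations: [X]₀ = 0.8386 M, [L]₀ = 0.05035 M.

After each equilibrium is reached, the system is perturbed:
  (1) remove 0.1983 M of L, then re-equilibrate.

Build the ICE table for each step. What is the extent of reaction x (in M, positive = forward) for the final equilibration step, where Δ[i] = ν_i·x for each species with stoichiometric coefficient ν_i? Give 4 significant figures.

Q₀ = 2.1644e-04 vs Keq = 5.33 ⇒ Q<K, forward
Step 1:
                  X         L
  Initial    0.8386   0.05035
  Change     -0.515     0.515
  Equil      0.3236    0.5653
  solve Keq expr → x = 0.1717; check Q = 5.33
Then remove 0.1983 M of L.
Step 2:
                  X         L
  Initial    0.3236     0.367
  Change   -0.07219   0.07219
  Equil      0.2514    0.4392
  solve Keq expr → x = 0.02406; check Q = 5.33

x = 0.02406 M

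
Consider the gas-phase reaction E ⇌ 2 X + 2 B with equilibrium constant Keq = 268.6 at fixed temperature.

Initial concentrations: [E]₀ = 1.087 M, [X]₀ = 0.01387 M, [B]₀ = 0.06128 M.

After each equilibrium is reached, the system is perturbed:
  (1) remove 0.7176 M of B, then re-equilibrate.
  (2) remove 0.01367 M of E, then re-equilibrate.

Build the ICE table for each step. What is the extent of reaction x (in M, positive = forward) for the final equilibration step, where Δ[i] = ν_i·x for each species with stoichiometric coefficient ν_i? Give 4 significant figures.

x = -0.01179 M

Q₀ = 6.6460e-07 vs Keq = 268.6 ⇒ Q<K, forward
Step 1:
                   E          X          B
  init         1.087    0.01387    0.06128
  Δ           -1.018      2.036      2.036
  eq         0.06885       2.05      2.098
  solve Keq expr → x = 1.018; check Q = 268.6
Then remove 0.7176 M of B.
Step 2:
                   E          X          B
  init       0.06885       2.05       1.38
  Δ         -0.03385    0.06771    0.06771
  eq           0.035      2.118      1.448
  solve Keq expr → x = 0.03385; check Q = 268.6
Then remove 0.01367 M of E.
Step 3:
                   E          X          B
  init       0.02133      2.118      1.448
  Δ          0.01179   -0.02358   -0.02358
  eq         0.03312      2.094      1.424
  solve Keq expr → x = -0.01179; check Q = 268.6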